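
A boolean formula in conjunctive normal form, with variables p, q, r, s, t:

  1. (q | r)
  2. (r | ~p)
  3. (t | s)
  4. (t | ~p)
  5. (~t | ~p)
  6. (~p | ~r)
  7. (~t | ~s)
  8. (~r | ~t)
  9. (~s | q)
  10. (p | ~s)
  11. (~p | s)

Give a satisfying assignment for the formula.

p=F  q=T  r=F  s=F  t=T

Pure literal: q appears only positively; assign q = True.
Try p = False.
  then s is forced to False.
  then t is forced to True.
  then r is forced to False.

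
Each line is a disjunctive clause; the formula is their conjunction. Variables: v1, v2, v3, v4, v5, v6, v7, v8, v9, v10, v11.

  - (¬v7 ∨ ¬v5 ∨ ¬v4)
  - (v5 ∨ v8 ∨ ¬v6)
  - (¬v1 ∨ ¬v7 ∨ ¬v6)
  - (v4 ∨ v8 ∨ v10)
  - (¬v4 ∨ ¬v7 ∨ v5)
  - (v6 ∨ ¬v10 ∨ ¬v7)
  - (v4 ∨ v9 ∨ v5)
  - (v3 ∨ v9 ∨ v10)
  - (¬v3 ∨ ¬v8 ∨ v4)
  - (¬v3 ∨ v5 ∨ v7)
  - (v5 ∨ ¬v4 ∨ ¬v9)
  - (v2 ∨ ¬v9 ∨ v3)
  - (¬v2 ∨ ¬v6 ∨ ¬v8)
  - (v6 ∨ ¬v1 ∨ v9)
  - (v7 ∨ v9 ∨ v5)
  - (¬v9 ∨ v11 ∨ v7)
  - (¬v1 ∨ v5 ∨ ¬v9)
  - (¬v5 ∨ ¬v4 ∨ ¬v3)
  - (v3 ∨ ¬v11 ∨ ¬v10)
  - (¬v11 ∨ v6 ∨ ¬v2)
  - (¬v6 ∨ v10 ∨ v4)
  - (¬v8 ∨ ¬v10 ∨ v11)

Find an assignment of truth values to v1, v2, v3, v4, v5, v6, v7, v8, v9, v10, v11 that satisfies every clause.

v1=F, v2=T, v3=F, v4=T, v5=T, v6=F, v7=F, v8=F, v9=F, v10=T, v11=F

Check each clause:
  1. (¬v7 ∨ ¬v5 ∨ ¬v4) — ¬v7 is true.
  2. (¬v6 ∨ v5 ∨ v8) — ¬v6 is true.
  3. (¬v1 ∨ ¬v6 ∨ ¬v7) — ¬v7 is true.
  4. (v4 ∨ v8 ∨ v10) — v10 is true.
  5. (¬v7 ∨ v5 ∨ ¬v4) — ¬v7 is true.
  6. (¬v10 ∨ v6 ∨ ¬v7) — ¬v7 is true.
  7. (v5 ∨ v4 ∨ v9) — v4 is true.
  8. (v3 ∨ v9 ∨ v10) — v10 is true.
  9. (v4 ∨ ¬v3 ∨ ¬v8) — ¬v8 is true.
  10. (¬v3 ∨ v7 ∨ v5) — ¬v3 is true.
  11. (¬v4 ∨ v5 ∨ ¬v9) — v5 is true.
  12. (¬v9 ∨ v2 ∨ v3) — v2 is true.
  13. (¬v8 ∨ ¬v2 ∨ ¬v6) — ¬v8 is true.
  14. (v9 ∨ ¬v1 ∨ v6) — ¬v1 is true.
  15. (v9 ∨ v5 ∨ v7) — v5 is true.
  16. (¬v9 ∨ v11 ∨ v7) — ¬v9 is true.
  17. (¬v1 ∨ v5 ∨ ¬v9) — v5 is true.
  18. (¬v4 ∨ ¬v5 ∨ ¬v3) — ¬v3 is true.
  19. (¬v11 ∨ v3 ∨ ¬v10) — ¬v11 is true.
  20. (¬v2 ∨ ¬v11 ∨ v6) — ¬v11 is true.
  21. (v10 ∨ v4 ∨ ¬v6) — v10 is true.
  22. (v11 ∨ ¬v8 ∨ ¬v10) — ¬v8 is true.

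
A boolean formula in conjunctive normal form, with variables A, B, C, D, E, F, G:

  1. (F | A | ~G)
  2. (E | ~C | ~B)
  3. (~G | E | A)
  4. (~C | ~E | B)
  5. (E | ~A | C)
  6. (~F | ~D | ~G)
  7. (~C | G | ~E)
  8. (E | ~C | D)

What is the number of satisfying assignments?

41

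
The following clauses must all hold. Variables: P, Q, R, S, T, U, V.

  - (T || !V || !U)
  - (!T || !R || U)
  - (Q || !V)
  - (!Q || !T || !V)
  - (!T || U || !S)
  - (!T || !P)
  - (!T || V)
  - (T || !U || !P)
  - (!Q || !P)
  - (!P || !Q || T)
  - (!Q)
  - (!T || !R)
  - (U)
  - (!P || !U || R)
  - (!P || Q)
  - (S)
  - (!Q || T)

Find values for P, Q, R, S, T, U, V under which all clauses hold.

P = F, Q = F, R = F, S = T, T = F, U = T, V = F

(!Q) is a unit clause, so Q = False.
(!V) is a unit clause, so V = False.
The clause (!T) is unit: T must be False.
(U) is a unit clause, so U = True.
Unit propagation: (!P) forces P = False.
The clause (S) is unit: S must be True.
R is now unconstrained; take R = False.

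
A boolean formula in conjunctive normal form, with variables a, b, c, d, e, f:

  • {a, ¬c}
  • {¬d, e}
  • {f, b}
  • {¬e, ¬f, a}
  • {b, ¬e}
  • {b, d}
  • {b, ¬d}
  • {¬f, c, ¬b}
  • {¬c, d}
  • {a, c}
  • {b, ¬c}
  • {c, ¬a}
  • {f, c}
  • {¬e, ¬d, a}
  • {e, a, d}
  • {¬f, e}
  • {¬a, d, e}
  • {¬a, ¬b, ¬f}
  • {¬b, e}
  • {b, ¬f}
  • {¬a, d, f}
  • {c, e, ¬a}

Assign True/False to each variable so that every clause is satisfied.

a=True, b=True, c=True, d=True, e=True, f=False

Try a = True.
  then c is forced to True.
  then d is forced to True.
  then e is forced to True.
  then b is forced to True.
  then f is forced to False.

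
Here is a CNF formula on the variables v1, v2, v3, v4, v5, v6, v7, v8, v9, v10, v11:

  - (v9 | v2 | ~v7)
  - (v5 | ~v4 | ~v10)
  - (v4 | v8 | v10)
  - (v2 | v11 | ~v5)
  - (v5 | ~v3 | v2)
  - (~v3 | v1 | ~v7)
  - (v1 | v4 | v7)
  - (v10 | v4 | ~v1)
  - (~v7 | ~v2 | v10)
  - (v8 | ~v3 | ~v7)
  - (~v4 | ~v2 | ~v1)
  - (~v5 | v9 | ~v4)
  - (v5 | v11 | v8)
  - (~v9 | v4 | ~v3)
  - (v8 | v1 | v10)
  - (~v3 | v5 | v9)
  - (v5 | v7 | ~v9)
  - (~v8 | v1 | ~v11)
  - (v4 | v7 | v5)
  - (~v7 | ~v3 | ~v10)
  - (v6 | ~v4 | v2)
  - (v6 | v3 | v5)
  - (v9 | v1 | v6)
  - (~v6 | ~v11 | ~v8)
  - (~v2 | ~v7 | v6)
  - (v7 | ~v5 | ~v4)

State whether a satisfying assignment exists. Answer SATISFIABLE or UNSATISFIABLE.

SATISFIABLE

Branch on v1: take v1 = False.
Set v2 = True and propagate.
The remaining clauses are satisfied by v3 = False, v4 = True, v5 = True, v6 = True, v7 = True, v8 = False, v9 = True, v10 = True, v11 = True.
So v1 = 0, v2 = 1, v3 = 0, v4 = 1, v5 = 1, v6 = 1, v7 = 1, v8 = 0, v9 = 1, v10 = 1, v11 = 1 is a satisfying assignment.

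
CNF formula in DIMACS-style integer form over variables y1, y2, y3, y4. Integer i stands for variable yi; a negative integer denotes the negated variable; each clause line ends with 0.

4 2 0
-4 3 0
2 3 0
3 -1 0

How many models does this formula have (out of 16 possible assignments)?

Satisfying assignments:
  y1=0 y2=0 y3=1 y4=1
  y1=0 y2=1 y3=0 y4=0
  y1=0 y2=1 y3=1 y4=0
  y1=0 y2=1 y3=1 y4=1
  y1=1 y2=0 y3=1 y4=1
  y1=1 y2=1 y3=1 y4=0
  y1=1 y2=1 y3=1 y4=1
That's 7 in total.

7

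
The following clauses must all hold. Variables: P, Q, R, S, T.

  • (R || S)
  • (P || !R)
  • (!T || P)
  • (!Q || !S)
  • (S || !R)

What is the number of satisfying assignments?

5

The models are:
  P=0 Q=0 R=0 S=1 T=0
  P=1 Q=0 R=0 S=1 T=0
  P=1 Q=0 R=0 S=1 T=1
  P=1 Q=0 R=1 S=1 T=0
  P=1 Q=0 R=1 S=1 T=1
Count: 5.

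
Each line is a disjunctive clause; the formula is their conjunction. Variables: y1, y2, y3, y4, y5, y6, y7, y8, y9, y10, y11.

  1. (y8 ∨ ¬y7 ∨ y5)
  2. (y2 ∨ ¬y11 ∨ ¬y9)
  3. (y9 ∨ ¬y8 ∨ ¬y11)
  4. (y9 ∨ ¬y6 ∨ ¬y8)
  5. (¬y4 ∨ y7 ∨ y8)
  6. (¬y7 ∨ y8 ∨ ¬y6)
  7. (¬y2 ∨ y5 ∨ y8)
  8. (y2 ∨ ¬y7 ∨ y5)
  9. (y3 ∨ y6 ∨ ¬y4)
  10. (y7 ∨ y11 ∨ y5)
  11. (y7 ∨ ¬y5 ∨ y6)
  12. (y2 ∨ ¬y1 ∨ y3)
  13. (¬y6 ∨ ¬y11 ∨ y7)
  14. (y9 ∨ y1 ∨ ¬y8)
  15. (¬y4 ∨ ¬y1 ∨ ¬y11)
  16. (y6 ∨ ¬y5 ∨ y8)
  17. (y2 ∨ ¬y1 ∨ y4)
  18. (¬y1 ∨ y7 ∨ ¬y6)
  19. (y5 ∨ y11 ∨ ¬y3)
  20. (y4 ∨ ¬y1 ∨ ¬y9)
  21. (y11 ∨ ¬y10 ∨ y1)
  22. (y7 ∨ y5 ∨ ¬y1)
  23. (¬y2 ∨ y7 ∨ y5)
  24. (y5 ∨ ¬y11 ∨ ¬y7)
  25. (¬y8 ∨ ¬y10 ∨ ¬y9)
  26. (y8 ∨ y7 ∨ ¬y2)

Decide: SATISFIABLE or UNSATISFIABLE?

Pure literal: y10 appears only negated; assign y10 = False.
Try y1 = False.
For the remaining variables, y2 = True, y3 = True, y4 = False, y5 = True, y6 = False, y7 = True, y8 = True, y9 = True, y11 = False works.
So y1 = F  y2 = T  y3 = T  y4 = F  y5 = T  y6 = F  y7 = T  y8 = T  y9 = T  y10 = F  y11 = F is a satisfying assignment.

SATISFIABLE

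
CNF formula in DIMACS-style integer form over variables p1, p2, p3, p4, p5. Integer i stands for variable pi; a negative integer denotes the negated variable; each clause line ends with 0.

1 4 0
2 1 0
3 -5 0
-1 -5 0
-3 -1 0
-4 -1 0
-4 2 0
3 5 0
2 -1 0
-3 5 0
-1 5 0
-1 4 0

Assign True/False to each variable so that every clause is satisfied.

p1=F, p2=T, p3=T, p4=T, p5=T

Check each clause:
  1. (p1 \/ p4) — p4 is true.
  2. (p1 \/ p2) — p2 is true.
  3. (~p5 \/ p3) — p3 is true.
  4. (~p5 \/ ~p1) — ~p1 is true.
  5. (~p3 \/ ~p1) — ~p1 is true.
  6. (~p4 \/ ~p1) — ~p1 is true.
  7. (~p4 \/ p2) — p2 is true.
  8. (p3 \/ p5) — p3 is true.
  9. (~p1 \/ p2) — p2 is true.
  10. (p5 \/ ~p3) — p5 is true.
  11. (~p1 \/ p5) — p5 is true.
  12. (~p1 \/ p4) — p4 is true.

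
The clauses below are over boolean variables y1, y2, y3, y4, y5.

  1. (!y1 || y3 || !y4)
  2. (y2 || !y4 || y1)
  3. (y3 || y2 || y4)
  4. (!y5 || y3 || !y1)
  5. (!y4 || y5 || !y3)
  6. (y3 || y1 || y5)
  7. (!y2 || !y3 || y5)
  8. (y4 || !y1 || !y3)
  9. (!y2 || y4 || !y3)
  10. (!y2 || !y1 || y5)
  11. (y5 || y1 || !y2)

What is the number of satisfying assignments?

7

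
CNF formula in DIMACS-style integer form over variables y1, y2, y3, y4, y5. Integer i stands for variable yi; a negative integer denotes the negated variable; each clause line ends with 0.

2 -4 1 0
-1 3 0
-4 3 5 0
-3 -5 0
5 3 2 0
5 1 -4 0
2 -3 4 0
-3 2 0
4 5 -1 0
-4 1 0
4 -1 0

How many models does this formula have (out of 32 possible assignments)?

5

The models are:
  y1=F y2=F y3=F y4=F y5=T
  y1=F y2=T y3=F y4=F y5=F
  y1=F y2=T y3=F y4=F y5=T
  y1=F y2=T y3=T y4=F y5=F
  y1=T y2=T y3=T y4=T y5=F
That's 5 in total.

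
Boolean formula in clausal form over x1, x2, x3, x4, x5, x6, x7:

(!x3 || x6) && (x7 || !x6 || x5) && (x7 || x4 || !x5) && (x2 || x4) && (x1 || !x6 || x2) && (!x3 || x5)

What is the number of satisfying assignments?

Case analysis on x5 and x6:
  x5=1, x6=1: x3 free; 8 ways for (x1,x2,x4,x7) × 2^1 = 16.
  x5=1, x6=0: x1 free; 5 ways for (x2,x3,x4,x7) × 2^1 = 10.
  x5=0, x6=1: 5 of the 32 assignments to (x1,x2,x3,x4,x7) work.
  x5=0, x6=0: x1, x7 free; 3 ways for (x2,x3,x4) × 2^2 = 12.
Total: 16 + 10 + 5 + 12 = 43.

43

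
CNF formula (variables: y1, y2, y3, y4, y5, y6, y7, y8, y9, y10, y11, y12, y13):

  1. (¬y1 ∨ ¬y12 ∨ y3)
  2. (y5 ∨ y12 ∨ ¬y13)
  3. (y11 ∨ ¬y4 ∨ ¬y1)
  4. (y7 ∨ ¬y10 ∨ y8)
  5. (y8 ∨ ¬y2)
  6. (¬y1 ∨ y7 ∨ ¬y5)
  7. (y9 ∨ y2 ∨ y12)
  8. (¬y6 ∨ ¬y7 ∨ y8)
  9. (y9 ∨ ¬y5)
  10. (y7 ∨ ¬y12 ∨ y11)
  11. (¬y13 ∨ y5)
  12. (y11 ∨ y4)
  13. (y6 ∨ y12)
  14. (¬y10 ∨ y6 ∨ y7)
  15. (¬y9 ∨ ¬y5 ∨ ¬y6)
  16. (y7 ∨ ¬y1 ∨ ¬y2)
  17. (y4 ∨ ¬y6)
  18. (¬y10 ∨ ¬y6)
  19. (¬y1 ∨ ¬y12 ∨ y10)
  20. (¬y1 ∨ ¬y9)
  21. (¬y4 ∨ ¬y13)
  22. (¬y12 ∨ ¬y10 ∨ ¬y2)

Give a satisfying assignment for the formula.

y1=False, y2=True, y3=False, y4=False, y5=True, y6=False, y7=True, y8=True, y9=True, y10=False, y11=True, y12=True, y13=False

Check each clause:
  1. (¬y1 ∨ ¬y12 ∨ y3) — ¬y1 is true.
  2. (¬y13 ∨ y5 ∨ y12) — ¬y13 is true.
  3. (¬y4 ∨ ¬y1 ∨ y11) — y11 is true.
  4. (¬y10 ∨ y7 ∨ y8) — y8 is true.
  5. (y8 ∨ ¬y2) — y8 is true.
  6. (¬y5 ∨ ¬y1 ∨ y7) — ¬y1 is true.
  7. (y12 ∨ y9 ∨ y2) — y9 is true.
  8. (¬y6 ∨ ¬y7 ∨ y8) — y8 is true.
  9. (¬y5 ∨ y9) — y9 is true.
  10. (y7 ∨ ¬y12 ∨ y11) — y11 is true.
  11. (y5 ∨ ¬y13) — ¬y13 is true.
  12. (y4 ∨ y11) — y11 is true.
  13. (y12 ∨ y6) — y12 is true.
  14. (y7 ∨ y6 ∨ ¬y10) — ¬y10 is true.
  15. (¬y6 ∨ ¬y5 ∨ ¬y9) — ¬y6 is true.
  16. (¬y2 ∨ ¬y1 ∨ y7) — ¬y1 is true.
  17. (y4 ∨ ¬y6) — ¬y6 is true.
  18. (¬y6 ∨ ¬y10) — ¬y6 is true.
  19. (¬y12 ∨ ¬y1 ∨ y10) — ¬y1 is true.
  20. (¬y9 ∨ ¬y1) — ¬y1 is true.
  21. (¬y13 ∨ ¬y4) — ¬y13 is true.
  22. (¬y10 ∨ ¬y2 ∨ ¬y12) — ¬y10 is true.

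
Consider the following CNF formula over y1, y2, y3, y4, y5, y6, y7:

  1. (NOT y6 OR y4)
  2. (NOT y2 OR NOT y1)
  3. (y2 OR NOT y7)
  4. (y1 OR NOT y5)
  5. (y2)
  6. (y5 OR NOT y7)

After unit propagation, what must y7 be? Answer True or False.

(y2) stands alone — y2 = True.
(NOT y1 OR NOT y2): since y2 = True, the clause reduces to (NOT y1). y1 = False.
From (y1 OR NOT y5) and y1 = False: y5 = False.
In (y5 OR NOT y7), y5 is now false; NOT y7 must hold, so y7 = False.

False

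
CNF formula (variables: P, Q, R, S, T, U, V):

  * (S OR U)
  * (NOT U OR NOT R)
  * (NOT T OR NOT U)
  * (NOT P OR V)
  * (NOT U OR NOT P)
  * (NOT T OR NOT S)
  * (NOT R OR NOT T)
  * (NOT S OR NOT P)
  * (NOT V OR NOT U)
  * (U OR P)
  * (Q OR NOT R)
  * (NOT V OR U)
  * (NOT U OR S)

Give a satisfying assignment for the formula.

P=F, Q=F, R=F, S=T, T=F, U=T, V=F

Check each clause:
  1. (U OR S) — S is true.
  2. (NOT U OR NOT R) — NOT R is true.
  3. (NOT U OR NOT T) — NOT T is true.
  4. (V OR NOT P) — NOT P is true.
  5. (NOT U OR NOT P) — NOT P is true.
  6. (NOT T OR NOT S) — NOT T is true.
  7. (NOT R OR NOT T) — NOT T is true.
  8. (NOT P OR NOT S) — NOT P is true.
  9. (NOT V OR NOT U) — NOT V is true.
  10. (P OR U) — U is true.
  11. (NOT R OR Q) — NOT R is true.
  12. (NOT V OR U) — NOT V is true.
  13. (NOT U OR S) — S is true.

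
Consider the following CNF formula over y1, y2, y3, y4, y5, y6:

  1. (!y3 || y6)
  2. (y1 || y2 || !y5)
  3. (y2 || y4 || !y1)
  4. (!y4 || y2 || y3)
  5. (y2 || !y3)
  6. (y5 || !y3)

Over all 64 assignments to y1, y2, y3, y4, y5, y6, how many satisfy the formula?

Split on y2, then y3.
  y2=1, y3=1: remaining (y1,y4,y5,y6) ∈ {(0,0,1,1); (0,1,1,1); (1,0,1,1); (1,1,1,1)} — 4.
  y2=1, y3=0: y1, y4, y5, y6 free → 2^4 = 16.
  y2=0, y3=1: a clause becomes empty — 0.
  y2=0, y3=0: remaining (y1,y4,y5,y6) ∈ {(0,0,0,0); (0,0,0,1)} — 2.
Total: 4 + 16 + 0 + 2 = 22.

22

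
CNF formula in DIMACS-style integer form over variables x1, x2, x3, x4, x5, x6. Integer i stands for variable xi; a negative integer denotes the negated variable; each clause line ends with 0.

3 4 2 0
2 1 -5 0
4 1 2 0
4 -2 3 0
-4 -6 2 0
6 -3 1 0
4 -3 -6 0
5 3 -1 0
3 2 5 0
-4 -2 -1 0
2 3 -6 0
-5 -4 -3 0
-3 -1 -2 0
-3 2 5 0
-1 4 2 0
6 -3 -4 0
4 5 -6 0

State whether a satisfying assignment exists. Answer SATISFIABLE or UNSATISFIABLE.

SATISFIABLE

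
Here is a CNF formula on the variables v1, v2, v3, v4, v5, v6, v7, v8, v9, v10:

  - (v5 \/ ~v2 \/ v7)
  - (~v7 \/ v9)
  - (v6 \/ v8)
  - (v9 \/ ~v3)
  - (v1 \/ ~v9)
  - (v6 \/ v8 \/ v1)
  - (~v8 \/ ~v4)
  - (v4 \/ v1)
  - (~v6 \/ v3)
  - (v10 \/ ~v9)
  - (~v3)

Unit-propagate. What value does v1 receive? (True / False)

True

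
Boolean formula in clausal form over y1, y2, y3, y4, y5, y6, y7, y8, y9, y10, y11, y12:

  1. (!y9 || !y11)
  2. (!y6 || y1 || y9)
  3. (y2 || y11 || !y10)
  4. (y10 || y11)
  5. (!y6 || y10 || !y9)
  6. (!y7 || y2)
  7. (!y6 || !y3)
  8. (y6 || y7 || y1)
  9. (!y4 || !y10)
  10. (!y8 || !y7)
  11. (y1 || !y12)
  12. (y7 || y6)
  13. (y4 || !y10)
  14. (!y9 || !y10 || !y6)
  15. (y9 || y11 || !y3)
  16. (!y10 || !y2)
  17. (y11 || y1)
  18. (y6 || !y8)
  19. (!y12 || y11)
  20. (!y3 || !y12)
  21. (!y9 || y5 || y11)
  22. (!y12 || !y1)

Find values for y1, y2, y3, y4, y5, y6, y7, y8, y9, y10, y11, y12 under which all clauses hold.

y1=True, y2=True, y3=False, y4=False, y5=False, y6=True, y7=True, y8=False, y9=False, y10=False, y11=True, y12=False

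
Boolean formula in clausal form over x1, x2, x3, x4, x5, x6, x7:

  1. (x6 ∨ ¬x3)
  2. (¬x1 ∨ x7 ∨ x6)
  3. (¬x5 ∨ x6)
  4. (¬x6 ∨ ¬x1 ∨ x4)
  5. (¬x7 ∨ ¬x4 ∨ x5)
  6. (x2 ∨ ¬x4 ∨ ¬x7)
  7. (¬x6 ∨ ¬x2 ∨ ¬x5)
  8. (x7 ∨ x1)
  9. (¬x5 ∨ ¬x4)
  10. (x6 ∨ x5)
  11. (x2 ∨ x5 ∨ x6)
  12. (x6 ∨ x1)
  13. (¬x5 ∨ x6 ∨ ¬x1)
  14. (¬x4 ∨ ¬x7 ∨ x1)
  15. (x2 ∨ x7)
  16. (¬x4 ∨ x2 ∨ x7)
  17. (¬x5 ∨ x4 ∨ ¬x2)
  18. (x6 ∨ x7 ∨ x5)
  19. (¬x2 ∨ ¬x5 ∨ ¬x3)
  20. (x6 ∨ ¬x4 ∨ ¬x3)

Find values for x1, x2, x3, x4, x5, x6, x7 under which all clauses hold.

x1=T, x2=T, x3=T, x4=T, x5=F, x6=T, x7=F

Try x1 = True.
Set x2 = True and propagate.
Try x3 = True.
  then x6 is forced to True.
  then x4 is forced to True.
  then x5 is forced to False.
  then x7 is forced to False.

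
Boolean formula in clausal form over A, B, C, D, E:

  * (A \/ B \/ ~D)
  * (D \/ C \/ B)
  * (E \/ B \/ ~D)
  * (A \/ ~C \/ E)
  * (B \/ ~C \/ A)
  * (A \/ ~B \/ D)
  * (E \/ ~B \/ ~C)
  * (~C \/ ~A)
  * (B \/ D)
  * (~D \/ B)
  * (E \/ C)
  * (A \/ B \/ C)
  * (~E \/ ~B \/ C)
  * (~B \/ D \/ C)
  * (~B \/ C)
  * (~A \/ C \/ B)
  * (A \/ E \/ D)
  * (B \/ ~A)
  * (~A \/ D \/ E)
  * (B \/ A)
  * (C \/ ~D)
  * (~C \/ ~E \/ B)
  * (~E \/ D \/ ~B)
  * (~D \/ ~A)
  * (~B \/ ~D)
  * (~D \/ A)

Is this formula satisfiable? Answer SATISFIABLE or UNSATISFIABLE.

B = True:
  propagation gives C=True, E=True, A=False, D=True; an empty clause results — contradiction.
B = False:
  propagation gives D=True; an empty clause results — contradiction.
Every branch closes, so no satisfying assignment exists.

UNSATISFIABLE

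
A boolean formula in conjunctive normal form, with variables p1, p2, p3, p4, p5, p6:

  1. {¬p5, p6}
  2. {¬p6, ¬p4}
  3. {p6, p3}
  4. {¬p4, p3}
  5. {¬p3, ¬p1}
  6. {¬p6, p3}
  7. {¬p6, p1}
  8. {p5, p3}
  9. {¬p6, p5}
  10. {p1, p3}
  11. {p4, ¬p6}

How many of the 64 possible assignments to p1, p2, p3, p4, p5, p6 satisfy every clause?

4

Satisfying assignments:
  p1=F p2=F p3=T p4=F p5=F p6=F
  p1=F p2=F p3=T p4=T p5=F p6=F
  p1=F p2=T p3=T p4=F p5=F p6=F
  p1=F p2=T p3=T p4=T p5=F p6=F
That's 4 in total.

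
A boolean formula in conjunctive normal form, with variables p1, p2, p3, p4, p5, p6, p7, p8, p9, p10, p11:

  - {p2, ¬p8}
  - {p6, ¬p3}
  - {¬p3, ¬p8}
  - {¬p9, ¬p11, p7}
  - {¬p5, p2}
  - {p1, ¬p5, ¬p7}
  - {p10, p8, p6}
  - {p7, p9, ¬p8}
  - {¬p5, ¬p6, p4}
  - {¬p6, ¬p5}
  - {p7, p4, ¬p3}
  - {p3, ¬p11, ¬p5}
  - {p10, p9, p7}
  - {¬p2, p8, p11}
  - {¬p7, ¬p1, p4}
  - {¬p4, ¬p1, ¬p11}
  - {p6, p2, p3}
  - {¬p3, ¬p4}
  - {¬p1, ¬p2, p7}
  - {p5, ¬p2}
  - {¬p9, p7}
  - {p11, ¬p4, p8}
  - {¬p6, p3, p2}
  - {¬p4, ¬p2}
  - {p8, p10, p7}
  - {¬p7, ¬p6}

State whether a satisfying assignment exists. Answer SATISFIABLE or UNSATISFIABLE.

UNSATISFIABLE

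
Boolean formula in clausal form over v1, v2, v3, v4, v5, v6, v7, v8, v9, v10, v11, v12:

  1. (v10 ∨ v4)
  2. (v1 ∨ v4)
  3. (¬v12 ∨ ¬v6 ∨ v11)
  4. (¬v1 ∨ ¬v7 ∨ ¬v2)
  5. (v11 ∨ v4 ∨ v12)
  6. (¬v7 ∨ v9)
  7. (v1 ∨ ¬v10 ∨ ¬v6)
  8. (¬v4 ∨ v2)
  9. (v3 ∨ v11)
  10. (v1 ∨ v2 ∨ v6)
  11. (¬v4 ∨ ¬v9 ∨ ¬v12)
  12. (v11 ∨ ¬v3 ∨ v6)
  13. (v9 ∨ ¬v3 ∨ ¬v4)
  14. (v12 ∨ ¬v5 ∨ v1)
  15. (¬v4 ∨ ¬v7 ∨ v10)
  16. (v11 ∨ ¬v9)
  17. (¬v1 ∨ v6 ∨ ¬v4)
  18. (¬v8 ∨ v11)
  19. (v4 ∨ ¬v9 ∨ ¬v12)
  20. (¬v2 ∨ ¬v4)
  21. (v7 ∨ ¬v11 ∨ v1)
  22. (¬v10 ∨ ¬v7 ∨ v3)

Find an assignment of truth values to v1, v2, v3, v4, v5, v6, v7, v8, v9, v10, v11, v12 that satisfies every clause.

v1=1, v2=0, v3=1, v4=0, v5=1, v6=1, v7=0, v8=0, v9=1, v10=1, v11=1, v12=0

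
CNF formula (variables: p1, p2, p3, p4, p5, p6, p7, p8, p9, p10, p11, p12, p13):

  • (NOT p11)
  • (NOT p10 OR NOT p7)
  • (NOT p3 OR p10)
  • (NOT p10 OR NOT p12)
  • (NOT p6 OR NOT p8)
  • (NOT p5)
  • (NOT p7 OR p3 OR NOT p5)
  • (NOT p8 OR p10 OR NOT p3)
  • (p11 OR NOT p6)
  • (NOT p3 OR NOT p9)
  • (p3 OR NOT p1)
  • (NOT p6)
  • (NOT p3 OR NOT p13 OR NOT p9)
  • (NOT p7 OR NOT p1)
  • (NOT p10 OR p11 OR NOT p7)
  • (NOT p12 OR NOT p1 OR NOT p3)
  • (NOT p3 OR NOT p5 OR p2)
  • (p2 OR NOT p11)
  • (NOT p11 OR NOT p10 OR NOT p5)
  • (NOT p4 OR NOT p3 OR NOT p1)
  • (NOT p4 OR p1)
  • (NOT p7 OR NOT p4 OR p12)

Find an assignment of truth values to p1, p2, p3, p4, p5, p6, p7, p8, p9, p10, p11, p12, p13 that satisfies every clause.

p1=False, p2=False, p3=False, p4=False, p5=False, p6=False, p7=False, p8=False, p9=True, p10=True, p11=False, p12=False, p13=True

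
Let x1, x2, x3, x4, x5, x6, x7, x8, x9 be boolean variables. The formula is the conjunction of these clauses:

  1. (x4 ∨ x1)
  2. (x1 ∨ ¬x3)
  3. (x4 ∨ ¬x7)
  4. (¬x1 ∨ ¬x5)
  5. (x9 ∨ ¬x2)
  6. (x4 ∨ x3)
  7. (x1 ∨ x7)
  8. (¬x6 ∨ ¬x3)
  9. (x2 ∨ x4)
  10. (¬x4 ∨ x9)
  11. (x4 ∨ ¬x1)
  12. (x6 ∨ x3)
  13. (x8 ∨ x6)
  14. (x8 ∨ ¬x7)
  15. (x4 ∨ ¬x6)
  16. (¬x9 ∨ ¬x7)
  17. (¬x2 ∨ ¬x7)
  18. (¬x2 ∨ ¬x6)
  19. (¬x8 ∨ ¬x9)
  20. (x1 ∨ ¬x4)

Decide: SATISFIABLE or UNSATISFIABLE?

SATISFIABLE

x5 occurs only negated in the remaining clauses — set x5 = False.
Set x1 = True and propagate.
  then x4 is forced to True.
  then x9 is forced to True.
  then x7 is forced to False.
  then x8 is forced to False.
  then x6 is forced to True.
  then x3 is forced to False.
  then x2 is forced to False.
So x1=T, x2=F, x3=F, x4=T, x5=F, x6=T, x7=F, x8=F, x9=T is a satisfying assignment.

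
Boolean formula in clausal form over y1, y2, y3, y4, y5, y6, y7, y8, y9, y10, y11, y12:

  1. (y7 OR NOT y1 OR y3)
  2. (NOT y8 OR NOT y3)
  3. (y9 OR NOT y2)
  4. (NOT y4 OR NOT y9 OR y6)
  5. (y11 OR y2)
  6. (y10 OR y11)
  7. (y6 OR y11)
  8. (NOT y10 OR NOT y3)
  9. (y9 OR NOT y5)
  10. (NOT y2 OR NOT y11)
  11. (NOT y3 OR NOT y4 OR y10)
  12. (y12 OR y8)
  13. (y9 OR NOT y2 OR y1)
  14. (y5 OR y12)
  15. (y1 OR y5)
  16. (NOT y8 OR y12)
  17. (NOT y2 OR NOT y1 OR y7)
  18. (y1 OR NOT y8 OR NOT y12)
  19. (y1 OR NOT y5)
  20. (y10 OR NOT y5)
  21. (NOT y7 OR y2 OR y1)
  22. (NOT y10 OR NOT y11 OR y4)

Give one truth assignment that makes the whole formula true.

Pure literal: y6 appears only positively; assign y6 = True.
Branch on y1: take y1 = True.
Try y2 = False.
  then y11 is forced to True.
For the remaining variables, y3 = False, y4 = True, y5 = False, y7 = True, y8 = True, y9 = True, y10 = True, y12 = True works.

y1=True, y2=False, y3=False, y4=True, y5=False, y6=True, y7=True, y8=True, y9=True, y10=True, y11=True, y12=True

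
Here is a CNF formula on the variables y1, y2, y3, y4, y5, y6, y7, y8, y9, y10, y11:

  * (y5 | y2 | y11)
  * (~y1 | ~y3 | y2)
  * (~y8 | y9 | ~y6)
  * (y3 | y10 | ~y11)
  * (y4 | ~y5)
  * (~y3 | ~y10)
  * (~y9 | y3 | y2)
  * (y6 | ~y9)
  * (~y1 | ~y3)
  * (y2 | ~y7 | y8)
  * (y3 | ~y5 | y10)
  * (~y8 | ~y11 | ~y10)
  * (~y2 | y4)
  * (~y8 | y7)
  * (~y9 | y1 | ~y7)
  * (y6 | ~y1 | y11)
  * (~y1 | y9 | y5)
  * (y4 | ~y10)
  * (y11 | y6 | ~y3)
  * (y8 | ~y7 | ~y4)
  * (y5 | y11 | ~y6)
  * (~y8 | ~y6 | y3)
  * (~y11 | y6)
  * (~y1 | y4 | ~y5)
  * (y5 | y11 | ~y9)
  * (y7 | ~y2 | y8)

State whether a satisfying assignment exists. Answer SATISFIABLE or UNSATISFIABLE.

Set y1 = False and propagate.
Branch on y2: take y2 = False.
Branch on y3: take y3 = True.
  then y10 is forced to False.
For the remaining variables, y4 = True, y5 = True, y6 = True, y7 = False, y8 = False, y9 = False, y11 = False works.
So y1 = F  y2 = F  y3 = T  y4 = T  y5 = T  y6 = T  y7 = F  y8 = F  y9 = F  y10 = F  y11 = F is a satisfying assignment.

SATISFIABLE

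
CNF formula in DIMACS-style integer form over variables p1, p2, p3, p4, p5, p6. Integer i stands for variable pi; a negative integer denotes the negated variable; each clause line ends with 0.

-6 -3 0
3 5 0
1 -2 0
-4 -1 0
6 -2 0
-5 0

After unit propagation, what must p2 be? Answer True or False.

False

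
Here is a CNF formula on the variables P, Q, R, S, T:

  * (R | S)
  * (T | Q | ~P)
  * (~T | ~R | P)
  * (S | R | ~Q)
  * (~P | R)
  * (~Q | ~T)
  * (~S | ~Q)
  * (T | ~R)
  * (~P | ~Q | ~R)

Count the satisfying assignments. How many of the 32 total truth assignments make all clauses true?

4

The models are:
  P=F Q=F R=F S=T T=F
  P=F Q=F R=F S=T T=T
  P=T Q=F R=T S=F T=T
  P=T Q=F R=T S=T T=T
Count: 4.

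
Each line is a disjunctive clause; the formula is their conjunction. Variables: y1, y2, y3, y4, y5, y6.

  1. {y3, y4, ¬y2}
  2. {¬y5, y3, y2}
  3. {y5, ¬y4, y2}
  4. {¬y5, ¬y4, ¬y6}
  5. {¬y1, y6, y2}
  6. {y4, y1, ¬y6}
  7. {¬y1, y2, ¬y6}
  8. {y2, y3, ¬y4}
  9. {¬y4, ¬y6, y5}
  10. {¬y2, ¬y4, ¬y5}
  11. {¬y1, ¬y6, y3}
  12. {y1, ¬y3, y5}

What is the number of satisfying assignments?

11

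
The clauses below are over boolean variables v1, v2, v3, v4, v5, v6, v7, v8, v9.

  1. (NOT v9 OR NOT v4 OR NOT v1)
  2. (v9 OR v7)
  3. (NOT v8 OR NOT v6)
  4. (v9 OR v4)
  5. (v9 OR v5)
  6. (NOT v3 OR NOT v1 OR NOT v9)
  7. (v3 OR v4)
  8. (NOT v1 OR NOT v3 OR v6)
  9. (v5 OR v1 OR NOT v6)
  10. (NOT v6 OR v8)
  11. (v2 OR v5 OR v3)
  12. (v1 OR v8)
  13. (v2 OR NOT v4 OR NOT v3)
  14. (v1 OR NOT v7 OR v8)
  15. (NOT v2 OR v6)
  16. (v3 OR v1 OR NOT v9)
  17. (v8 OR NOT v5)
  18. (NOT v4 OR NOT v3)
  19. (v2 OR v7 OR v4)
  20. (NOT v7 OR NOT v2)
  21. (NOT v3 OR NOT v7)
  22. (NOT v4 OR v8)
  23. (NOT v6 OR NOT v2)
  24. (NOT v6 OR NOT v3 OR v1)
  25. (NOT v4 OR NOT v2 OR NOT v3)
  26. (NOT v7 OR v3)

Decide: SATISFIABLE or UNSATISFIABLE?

UNSATISFIABLE

v3 = True:
  propagation gives v4=False, v9=True, v1=False, v8=True; an empty clause results — contradiction.
v3 = False:
  propagation gives v4=True, v8=True, v6=False, v2=False; an empty clause results — contradiction.
Every branch closes, so no satisfying assignment exists.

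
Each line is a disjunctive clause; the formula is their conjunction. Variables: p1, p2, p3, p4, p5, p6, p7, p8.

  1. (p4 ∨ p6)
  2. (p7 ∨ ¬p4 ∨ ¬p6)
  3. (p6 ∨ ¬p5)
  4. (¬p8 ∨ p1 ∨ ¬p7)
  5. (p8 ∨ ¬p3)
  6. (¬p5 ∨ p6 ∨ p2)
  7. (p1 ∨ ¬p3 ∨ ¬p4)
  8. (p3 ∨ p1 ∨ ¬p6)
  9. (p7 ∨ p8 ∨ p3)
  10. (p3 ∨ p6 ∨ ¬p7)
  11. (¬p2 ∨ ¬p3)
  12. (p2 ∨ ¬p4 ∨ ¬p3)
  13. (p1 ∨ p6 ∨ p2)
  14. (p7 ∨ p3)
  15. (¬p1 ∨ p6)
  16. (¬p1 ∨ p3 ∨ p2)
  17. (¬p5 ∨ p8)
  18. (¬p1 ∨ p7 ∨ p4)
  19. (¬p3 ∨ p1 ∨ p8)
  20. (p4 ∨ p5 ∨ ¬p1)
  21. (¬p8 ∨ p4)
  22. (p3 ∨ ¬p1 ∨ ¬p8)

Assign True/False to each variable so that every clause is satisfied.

Try p1 = True.
  then p6 is forced to True.
For the remaining variables, p2 = True, p3 = False, p4 = True, p5 = False, p7 = True, p8 = False works.

p1=True, p2=True, p3=False, p4=True, p5=False, p6=True, p7=True, p8=False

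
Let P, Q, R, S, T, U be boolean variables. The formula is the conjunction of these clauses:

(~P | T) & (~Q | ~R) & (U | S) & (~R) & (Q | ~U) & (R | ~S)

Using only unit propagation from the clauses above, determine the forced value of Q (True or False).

True

(~R) stands alone — R = False.
In (R | ~S), R is now false; ~S must hold, so S = False.
From (U | S) and S = False: U = True.
(~U | Q): since U = True, the clause reduces to (Q). Q = True.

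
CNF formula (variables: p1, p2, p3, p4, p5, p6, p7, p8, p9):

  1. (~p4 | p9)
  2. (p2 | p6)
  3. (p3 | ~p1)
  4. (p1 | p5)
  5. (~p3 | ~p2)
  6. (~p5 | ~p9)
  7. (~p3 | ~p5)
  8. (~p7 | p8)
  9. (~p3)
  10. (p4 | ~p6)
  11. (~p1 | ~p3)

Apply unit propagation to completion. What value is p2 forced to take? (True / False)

Unit clause (~p3) sets p3 = False.
(~p1 | p3) with p3 = False leaves only ~p1, so p1 = False.
(p5 | p1): since p1 = False, the clause reduces to (p5). p5 = True.
From (~p5 | ~p9) and p5 = True: p9 = False.
In (~p4 | p9), p9 is now false; ~p4 must hold, so p4 = False.
(p4 | ~p6) with p4 = False leaves only ~p6, so p6 = False.
(p2 | p6) with p6 = False leaves only p2, so p2 = True.

True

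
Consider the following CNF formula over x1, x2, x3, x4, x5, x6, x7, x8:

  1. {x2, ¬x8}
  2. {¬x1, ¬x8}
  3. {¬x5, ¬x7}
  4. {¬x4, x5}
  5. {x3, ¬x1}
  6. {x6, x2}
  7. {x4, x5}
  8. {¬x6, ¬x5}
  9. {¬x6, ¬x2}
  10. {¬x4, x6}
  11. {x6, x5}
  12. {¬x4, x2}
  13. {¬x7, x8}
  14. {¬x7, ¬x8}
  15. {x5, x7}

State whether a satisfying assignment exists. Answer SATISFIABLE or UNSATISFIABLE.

SATISFIABLE

x3 occurs only positively in the remaining clauses — set x3 = True.
Try x1 = True.
  then x8 is forced to False.
  then x7 is forced to False.
  then x5 is forced to True.
  then x6 is forced to False.
  then x2 is forced to True.
  then x4 is forced to False.
So x1=1, x2=1, x3=1, x4=0, x5=1, x6=0, x7=0, x8=0 is a satisfying assignment.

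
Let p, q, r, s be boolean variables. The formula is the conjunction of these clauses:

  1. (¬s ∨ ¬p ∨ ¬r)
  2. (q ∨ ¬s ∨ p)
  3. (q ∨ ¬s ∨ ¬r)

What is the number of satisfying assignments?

12

Split on s, then p.
  s=1, p=1: remaining (q,r) ∈ {(0,0); (1,0)} — 2.
  s=1, p=0: remaining (q,r) ∈ {(1,0); (1,1)} — 2.
  s=0, p=1: remaining (q,r) ∈ {(0,0); (0,1); (1,0); (1,1)} — 4.
  s=0, p=0: remaining (q,r) ∈ {(0,0); (0,1); (1,0); (1,1)} — 4.
Total: 2 + 2 + 4 + 4 = 12.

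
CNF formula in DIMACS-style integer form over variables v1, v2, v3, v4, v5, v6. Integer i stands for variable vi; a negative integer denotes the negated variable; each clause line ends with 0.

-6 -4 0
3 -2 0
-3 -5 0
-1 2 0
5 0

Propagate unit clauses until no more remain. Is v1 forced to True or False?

False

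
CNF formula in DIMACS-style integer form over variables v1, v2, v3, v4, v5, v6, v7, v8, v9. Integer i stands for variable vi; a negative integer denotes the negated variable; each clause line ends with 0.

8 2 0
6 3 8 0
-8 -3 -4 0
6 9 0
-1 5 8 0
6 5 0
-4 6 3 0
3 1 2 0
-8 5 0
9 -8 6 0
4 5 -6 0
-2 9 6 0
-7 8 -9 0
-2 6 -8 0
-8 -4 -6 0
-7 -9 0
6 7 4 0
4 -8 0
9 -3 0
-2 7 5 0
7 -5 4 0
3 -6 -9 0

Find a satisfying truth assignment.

v1 = False, v2 = True, v3 = False, v4 = False, v5 = True, v6 = True, v7 = True, v8 = False, v9 = False

Check each clause:
  1. (v2 \/ v8) — v2 is true.
  2. (v6 \/ v3 \/ v8) — v6 is true.
  3. (~v4 \/ ~v8 \/ ~v3) — ~v8 is true.
  4. (v6 \/ v9) — v6 is true.
  5. (v5 \/ ~v1 \/ v8) — v5 is true.
  6. (v5 \/ v6) — v5 is true.
  7. (v6 \/ v3 \/ ~v4) — ~v4 is true.
  8. (v2 \/ v3 \/ v1) — v2 is true.
  9. (~v8 \/ v5) — ~v8 is true.
  10. (v6 \/ v9 \/ ~v8) — ~v8 is true.
  11. (v5 \/ ~v6 \/ v4) — v5 is true.
  12. (~v2 \/ v9 \/ v6) — v6 is true.
  13. (~v7 \/ ~v9 \/ v8) — ~v9 is true.
  14. (~v2 \/ v6 \/ ~v8) — ~v8 is true.
  15. (~v6 \/ ~v8 \/ ~v4) — ~v8 is true.
  16. (~v7 \/ ~v9) — ~v9 is true.
  17. (v7 \/ v6 \/ v4) — v6 is true.
  18. (~v8 \/ v4) — ~v8 is true.
  19. (~v3 \/ v9) — ~v3 is true.
  20. (v5 \/ ~v2 \/ v7) — v5 is true.
  21. (~v5 \/ v4 \/ v7) — v7 is true.
  22. (v3 \/ ~v9 \/ ~v6) — ~v9 is true.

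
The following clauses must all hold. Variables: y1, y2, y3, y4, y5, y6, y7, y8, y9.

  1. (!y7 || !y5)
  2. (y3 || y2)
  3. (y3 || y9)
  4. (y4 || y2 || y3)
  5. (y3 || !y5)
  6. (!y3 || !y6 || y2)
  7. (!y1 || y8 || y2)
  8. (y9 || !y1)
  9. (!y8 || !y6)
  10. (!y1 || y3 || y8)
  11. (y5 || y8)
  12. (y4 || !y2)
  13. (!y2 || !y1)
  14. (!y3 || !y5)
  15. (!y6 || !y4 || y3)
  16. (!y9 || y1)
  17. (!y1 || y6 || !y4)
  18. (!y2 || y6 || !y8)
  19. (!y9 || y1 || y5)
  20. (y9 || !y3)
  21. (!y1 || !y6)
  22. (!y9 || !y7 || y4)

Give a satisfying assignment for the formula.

y1=T  y2=F  y3=T  y4=F  y5=F  y6=F  y7=F  y8=T  y9=T

Pure literal: y7 appears only negated; assign y7 = False.
Branch on y1: take y1 = True.
  then y9 is forced to True.
  then y2 is forced to False.
  then y3 is forced to True.
  then y6 is forced to False.
  then y8 is forced to True.
  then y5 is forced to False.
  then y4 is forced to False.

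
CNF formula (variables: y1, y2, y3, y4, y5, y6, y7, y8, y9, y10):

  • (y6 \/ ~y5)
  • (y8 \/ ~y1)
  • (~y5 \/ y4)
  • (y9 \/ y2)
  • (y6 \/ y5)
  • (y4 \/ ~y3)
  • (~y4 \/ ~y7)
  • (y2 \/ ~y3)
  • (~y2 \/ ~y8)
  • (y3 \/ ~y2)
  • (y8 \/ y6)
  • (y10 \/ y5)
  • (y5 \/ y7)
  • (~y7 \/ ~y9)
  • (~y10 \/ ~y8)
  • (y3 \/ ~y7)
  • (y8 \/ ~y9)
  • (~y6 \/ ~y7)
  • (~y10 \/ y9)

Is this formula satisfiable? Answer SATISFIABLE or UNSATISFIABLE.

SATISFIABLE

Try y1 = True.
  then y8 is forced to True.
  then y2 is forced to False.
  then y9 is forced to True.
  then y3 is forced to False.
  then y7 is forced to False.
  then y5 is forced to True.
  then y6 is forced to True.
  then y4 is forced to True.
  then y10 is forced to False.
Every clause has at least one true literal under this assignment.
So y1 = T  y2 = F  y3 = F  y4 = T  y5 = T  y6 = T  y7 = F  y8 = T  y9 = T  y10 = F is a satisfying assignment.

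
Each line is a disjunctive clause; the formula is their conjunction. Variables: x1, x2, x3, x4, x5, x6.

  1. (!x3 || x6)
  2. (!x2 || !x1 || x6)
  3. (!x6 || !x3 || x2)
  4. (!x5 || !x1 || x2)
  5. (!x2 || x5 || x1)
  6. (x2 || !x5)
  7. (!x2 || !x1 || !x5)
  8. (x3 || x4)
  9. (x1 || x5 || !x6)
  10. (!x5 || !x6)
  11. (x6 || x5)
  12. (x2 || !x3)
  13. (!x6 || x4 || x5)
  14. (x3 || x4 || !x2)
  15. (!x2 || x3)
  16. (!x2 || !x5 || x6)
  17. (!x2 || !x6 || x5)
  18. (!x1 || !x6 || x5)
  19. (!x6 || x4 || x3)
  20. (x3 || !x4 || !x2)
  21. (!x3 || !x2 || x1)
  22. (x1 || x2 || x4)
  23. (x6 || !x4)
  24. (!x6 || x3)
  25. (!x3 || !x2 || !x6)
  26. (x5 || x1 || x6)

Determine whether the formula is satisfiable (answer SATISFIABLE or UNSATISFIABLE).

x2 = True:
  propagation gives x3=True, x6=True; an empty clause results — contradiction.
x2 = False:
  propagation gives x5=False, x6=True, x3=False; an empty clause results — contradiction.
Every branch closes, so no satisfying assignment exists.

UNSATISFIABLE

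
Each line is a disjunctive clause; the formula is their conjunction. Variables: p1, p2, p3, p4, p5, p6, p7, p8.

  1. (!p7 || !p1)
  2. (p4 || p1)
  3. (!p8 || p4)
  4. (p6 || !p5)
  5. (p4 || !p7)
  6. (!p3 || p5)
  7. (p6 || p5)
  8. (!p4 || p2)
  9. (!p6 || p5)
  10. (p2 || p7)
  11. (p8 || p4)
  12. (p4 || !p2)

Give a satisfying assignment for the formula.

p1=False, p2=True, p3=True, p4=True, p5=True, p6=True, p7=False, p8=False

Branch on p1: take p1 = False.
  then p4 is forced to True.
  then p2 is forced to True.
Try p3 = True.
  then p5 is forced to True.
  then p6 is forced to True.
p7, p8 are now unconstrained; take p7 = False, p8 = False.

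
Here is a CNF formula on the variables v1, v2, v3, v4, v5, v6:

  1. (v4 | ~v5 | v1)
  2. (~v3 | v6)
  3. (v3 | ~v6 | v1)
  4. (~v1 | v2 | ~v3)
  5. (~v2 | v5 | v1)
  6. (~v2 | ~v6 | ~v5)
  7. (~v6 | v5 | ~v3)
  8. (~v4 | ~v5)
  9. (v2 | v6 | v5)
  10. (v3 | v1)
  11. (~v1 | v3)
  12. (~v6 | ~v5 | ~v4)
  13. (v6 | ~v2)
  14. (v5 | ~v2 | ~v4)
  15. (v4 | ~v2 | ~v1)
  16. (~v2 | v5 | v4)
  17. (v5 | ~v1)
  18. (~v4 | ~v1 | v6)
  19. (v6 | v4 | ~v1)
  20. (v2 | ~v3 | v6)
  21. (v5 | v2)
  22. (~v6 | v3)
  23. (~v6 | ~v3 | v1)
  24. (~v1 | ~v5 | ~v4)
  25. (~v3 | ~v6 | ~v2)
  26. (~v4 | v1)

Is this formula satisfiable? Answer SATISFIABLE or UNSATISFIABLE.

v1 = True:
  propagation gives v3=True, v6=True, v2=True; an empty clause results — contradiction.
v1 = False:
  propagation gives v3=True, v6=True; an empty clause results — contradiction.
Every branch closes, so no satisfying assignment exists.

UNSATISFIABLE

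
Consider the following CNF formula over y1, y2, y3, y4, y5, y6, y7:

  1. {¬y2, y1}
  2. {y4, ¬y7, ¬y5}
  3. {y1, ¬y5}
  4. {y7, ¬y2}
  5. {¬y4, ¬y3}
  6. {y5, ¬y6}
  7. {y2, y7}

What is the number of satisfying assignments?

Case analysis on y2 and y5:
  y2=T, y5=T: remaining (y1,y3,y4,y6,y7) ∈ {(T,F,T,F,T); (T,F,T,T,T)} — 2.
  y2=T, y5=F: remaining (y1,y3,y4,y6,y7) ∈ {(T,F,F,F,T); (T,F,T,F,T); (T,T,F,F,T)} — 3.
  y2=F, y5=T: remaining (y1,y3,y4,y6,y7) ∈ {(T,F,T,F,T); (T,F,T,T,T)} — 2.
  y2=F, y5=F: y1 free; 3 ways for (y3,y4,y6,y7) × 2^1 = 6.
Total: 2 + 3 + 2 + 6 = 13.

13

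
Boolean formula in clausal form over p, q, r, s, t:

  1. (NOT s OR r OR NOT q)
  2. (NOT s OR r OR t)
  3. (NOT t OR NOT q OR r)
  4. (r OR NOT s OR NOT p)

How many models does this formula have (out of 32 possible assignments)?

Case analysis on r and s:
  r=T, s=T: p, q, t free → 2^3 = 8.
  r=T, s=F: p, q, t free → 2^3 = 8.
  r=F, s=T: remaining (p,q,t) ∈ {(F,F,T)} — 1.
  r=F, s=F: p free; 3 ways for (q,t) × 2^1 = 6.
Total: 8 + 8 + 1 + 6 = 23.

23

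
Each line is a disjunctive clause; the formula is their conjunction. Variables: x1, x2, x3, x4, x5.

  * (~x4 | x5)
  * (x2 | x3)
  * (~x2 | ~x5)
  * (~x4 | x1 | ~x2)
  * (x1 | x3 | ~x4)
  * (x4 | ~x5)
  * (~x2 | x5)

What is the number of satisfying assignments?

4

Satisfying assignments:
  x1=0 x2=0 x3=1 x4=0 x5=0
  x1=0 x2=0 x3=1 x4=1 x5=1
  x1=1 x2=0 x3=1 x4=0 x5=0
  x1=1 x2=0 x3=1 x4=1 x5=1
Count: 4.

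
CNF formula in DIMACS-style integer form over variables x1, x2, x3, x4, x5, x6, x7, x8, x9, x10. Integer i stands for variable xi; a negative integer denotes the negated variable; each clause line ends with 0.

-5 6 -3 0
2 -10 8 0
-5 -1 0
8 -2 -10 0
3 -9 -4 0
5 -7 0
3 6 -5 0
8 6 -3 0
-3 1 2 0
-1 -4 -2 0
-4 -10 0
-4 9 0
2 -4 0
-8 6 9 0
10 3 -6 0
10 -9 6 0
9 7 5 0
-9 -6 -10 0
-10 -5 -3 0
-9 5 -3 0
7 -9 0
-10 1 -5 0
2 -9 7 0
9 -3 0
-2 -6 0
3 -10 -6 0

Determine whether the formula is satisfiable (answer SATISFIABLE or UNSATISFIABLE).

x3 = True:
  propagation gives x9=True, x5=True, x6=True, x1=False; an empty clause results — contradiction.
x3 = False:
  x9 = True:
    propagation gives x4=False, x7=True, x5=True, x1=False; an empty clause results — contradiction.
  x9 = False:
    x5 = True:
      propagation gives x1=False, x6=True, x10=True; contradiction.
    x5 = False:
      propagation gives x7=False; contradiction.
Every branch closes, so no satisfying assignment exists.

UNSATISFIABLE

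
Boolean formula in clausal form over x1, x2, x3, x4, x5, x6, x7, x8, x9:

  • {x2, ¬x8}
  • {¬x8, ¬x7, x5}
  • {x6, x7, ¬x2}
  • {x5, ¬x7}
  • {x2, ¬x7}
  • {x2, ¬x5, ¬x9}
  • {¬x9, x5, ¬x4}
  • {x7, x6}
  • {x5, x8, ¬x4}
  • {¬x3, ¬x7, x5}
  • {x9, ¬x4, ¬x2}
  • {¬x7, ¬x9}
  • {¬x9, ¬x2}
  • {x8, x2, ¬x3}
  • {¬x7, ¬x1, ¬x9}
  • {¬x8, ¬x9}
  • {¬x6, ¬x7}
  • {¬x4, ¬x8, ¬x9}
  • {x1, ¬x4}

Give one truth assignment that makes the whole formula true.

x4 occurs only negated in the remaining clauses — set x4 = False.
Branch on x1: take x1 = True.
The remaining clauses are satisfied by x2 = True, x3 = True, x5 = True, x6 = False, x7 = True, x8 = True, x9 = False.
Every clause has at least one true literal under this assignment.

x1=True  x2=True  x3=True  x4=False  x5=True  x6=False  x7=True  x8=True  x9=False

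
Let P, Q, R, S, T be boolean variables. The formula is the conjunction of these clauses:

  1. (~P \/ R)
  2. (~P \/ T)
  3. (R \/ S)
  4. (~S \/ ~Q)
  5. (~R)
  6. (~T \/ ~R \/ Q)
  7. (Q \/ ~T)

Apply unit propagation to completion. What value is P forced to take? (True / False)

(~R) stands alone — R = False.
In (R \/ ~P), R is now false; ~P must hold, so P = False.

False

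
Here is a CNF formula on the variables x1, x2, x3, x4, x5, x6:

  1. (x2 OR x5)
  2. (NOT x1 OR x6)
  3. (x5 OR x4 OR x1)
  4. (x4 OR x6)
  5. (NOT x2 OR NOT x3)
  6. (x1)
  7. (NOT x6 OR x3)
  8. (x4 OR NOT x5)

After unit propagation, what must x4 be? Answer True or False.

True

(x1) stands alone — x1 = True.
From (x6 OR NOT x1) and x1 = True: x6 = True.
From (x3 OR NOT x6) and x6 = True: x3 = True.
In (NOT x2 OR NOT x3), NOT x3 is now false; NOT x2 must hold, so x2 = False.
(x2 OR x5): since x2 = False, the clause reduces to (x5). x5 = True.
(x4 OR NOT x5): since x5 = True, the clause reduces to (x4). x4 = True.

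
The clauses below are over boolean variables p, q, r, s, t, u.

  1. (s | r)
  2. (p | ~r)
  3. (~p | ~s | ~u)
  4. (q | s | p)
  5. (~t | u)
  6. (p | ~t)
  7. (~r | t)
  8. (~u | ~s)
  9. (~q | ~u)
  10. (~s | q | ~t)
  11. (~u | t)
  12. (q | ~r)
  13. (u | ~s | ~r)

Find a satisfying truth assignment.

p=False, q=True, r=False, s=True, t=False, u=False

Set p = False and propagate.
  then r is forced to False.
  then s is forced to True.
  then t is forced to False.
  then u is forced to False.
q is now unconstrained; take q = True.
Every clause has at least one true literal under this assignment.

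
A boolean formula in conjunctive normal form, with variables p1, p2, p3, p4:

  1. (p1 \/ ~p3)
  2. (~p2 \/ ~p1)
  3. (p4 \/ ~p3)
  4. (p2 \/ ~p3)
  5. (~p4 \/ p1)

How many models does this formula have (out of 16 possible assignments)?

4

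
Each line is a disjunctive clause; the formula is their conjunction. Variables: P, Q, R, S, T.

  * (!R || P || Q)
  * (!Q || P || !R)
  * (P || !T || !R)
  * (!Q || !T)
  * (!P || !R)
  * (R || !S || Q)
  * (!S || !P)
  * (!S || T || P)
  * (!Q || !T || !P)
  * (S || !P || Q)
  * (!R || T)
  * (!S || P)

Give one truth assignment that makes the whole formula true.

P=T  Q=T  R=F  S=F  T=F

Branch on P: take P = True.
  then R is forced to False.
  then S is forced to False.
  then Q is forced to True.
  then T is forced to False.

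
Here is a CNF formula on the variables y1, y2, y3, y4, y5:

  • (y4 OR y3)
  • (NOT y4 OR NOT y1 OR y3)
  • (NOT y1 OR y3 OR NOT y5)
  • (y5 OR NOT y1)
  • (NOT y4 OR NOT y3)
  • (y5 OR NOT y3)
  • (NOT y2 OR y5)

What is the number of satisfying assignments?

7

Satisfying assignments:
  y1=0 y2=0 y3=0 y4=1 y5=0
  y1=0 y2=0 y3=0 y4=1 y5=1
  y1=0 y2=0 y3=1 y4=0 y5=1
  y1=0 y2=1 y3=0 y4=1 y5=1
  y1=0 y2=1 y3=1 y4=0 y5=1
  y1=1 y2=0 y3=1 y4=0 y5=1
  y1=1 y2=1 y3=1 y4=0 y5=1
That's 7 in total.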